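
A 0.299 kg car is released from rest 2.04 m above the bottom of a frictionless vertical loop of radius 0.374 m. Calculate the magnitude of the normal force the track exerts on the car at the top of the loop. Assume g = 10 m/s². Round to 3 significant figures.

Energy from release to top (height 2r): mgh = ½mv_top² + mg(2r)
v_top² = 2g(h − 2r) = 2(10)(2.04 − 0.7480) = 25.840 m²/s²
At the top, both N and weight point toward the centre: N + mg = mv_top²/r
N = m(v_top²/r − g) = 0.299(25.840/0.374 − 10) = 17.67 N

N = 17.7 N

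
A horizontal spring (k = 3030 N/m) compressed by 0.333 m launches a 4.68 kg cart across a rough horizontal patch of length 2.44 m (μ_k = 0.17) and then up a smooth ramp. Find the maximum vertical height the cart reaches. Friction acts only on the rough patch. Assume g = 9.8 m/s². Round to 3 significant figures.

h = 3.25 m

Spring energy: E₀ = ½kx² = ½(3030)(0.333)² = 168.00 J
Friction: W_f = μ_k mg d = (0.17)(4.68)(9.8)(2.44) = 19.02 J
Energy at base of ramp: E = 168.00 − 19.02 = 148.97 J
At max height all remaining energy is PE: mgh = E ⇒ h = E/(mg) = 148.97/(4.68 × 9.8) = 3.248 m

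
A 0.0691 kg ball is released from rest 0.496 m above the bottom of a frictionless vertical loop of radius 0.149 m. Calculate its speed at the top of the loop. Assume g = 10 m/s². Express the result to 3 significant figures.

Energy conservation: mgh = ½mv_top² + mg(2r)
v_top² = 2g(h − 2r) = 2(10)(0.496 − 0.2980) = 3.960
v_top = 1.990 m/s

v = 1.99 m/s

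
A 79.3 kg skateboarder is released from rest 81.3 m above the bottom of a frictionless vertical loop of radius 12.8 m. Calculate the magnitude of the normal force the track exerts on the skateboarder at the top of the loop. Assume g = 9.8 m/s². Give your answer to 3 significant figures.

N = 5990 N

Energy from release to top (height 2r): mgh = ½mv_top² + mg(2r)
v_top² = 2g(h − 2r) = 2(9.8)(81.3 − 25.60) = 1091.7 m²/s²
At the top, both N and weight point toward the centre: N + mg = mv_top²/r
N = m(v_top²/r − g) = 79.3(1091.7/12.8 − 9.8) = 5986 N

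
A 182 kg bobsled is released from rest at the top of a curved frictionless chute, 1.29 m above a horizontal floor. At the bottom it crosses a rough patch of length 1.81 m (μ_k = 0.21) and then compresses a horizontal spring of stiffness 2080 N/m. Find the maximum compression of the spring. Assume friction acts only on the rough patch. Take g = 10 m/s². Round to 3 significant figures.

Initial energy: E₁ = mgh = (182)(10)(1.29) = 2347.8 J
Friction removes W_f = μ_k mg d = (0.21)(182)(10)(1.81) = 691.8 J
Energy reaching the spring: E = 2347.8 − 691.8 = 1656.0 J
At max compression ½kx² = E ⇒ x = √(2E/k) = √(2 × 1656.0/2080) = 1.262 m

x = 1.26 m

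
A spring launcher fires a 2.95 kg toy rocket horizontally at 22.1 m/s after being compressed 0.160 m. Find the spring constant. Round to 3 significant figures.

Spring PE at full compression equals KE at release: ½kx² = ½mv²
k = mv²/x² = (2.95)(22.1)²/(0.160)² = 56282 N/m

k = 56300 N/m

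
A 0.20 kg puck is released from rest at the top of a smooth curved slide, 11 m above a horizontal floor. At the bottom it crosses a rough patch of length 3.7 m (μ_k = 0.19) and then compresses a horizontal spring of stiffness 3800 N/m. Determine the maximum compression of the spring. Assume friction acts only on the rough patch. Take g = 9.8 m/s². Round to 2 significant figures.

x = 0.10 m

Initial energy: E₁ = mgh = (0.20)(9.8)(11) = 21.560 J
Friction removes W_f = μ_k mg d = (0.19)(0.20)(9.8)(3.7) = 1.378 J
Energy reaching the spring: E = 21.560 − 1.378 = 20.182 J
At max compression ½kx² = E ⇒ x = √(2E/k) = √(2 × 20.182/3800) = 0.1031 m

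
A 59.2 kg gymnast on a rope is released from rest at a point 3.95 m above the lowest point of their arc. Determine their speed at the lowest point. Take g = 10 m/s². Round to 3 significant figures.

Equating total energy at the two states: mgh = ½mv²
v = √(2gh) = √(2 × 10 × 3.95) = √79.000 = 8.888 m/s

v = 8.89 m/s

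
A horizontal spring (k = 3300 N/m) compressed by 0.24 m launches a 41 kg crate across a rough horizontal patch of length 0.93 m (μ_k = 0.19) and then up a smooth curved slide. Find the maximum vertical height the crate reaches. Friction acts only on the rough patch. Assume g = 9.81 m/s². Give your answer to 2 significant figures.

Spring energy: E₀ = ½kx² = ½(3300)(0.24)² = 95.040 J
Friction: W_f = μ_k mg d = (0.19)(41)(9.81)(0.93) = 71.07 J
Energy at base of ramp: E = 95.040 − 71.07 = 23.969 J
At max height all remaining energy is PE: mgh = E ⇒ h = E/(mg) = 23.969/(41 × 9.81) = 0.05959 m

h = 0.060 m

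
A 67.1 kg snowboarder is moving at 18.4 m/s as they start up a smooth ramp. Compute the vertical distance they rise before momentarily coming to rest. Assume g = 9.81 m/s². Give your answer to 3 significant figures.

h = 17.3 m

By energy conservation, ½mv² = mgh
h = v²/(2g) = 18.4²/(2 × 9.81) = 17.26 m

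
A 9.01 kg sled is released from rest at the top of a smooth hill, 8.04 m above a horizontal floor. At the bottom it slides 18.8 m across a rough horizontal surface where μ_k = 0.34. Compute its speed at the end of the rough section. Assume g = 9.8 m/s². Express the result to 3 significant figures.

Applying the work–energy principle:
mgh = ½mv² + μ_k m g d
W_f = μ_k mg d = (0.34)(9.01)(9.8)(18.8) = 564.4 J
½mv² = mgh − W_f = 709.92 − 564.4 = 145.52 J
v = √(2 × 145.52/9.01) = 5.683 m/s

v = 5.68 m/s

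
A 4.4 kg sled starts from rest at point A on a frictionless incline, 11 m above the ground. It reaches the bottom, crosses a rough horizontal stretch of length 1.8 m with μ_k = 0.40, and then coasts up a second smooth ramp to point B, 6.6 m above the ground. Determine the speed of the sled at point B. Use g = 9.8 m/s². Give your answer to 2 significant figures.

v = 8.5 m/s

Energy at A: mgh₁ = (4.4)(9.8)(11) = 474.32 J
Friction loss: W_f = μ_k mg d = 31.05 J
At B: ½mv² + mgh₂ = mgh₁ − W_f
½mv² = 474.32 − 31.05 − 284.59 = 158.68 J
v = √(2 × 158.68/4.4) = 8.493 m/s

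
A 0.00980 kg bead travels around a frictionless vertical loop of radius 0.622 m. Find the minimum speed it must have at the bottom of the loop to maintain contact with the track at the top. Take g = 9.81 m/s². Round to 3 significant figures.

v = 5.52 m/s

At the top: mg = mv_top²/r ⇒ v_top² = gr = 6.102 m²/s²
Energy from bottom to top (height 2r): ½mv_bot² = ½mv_top² + mg(2r)
v_bot² = gr + 4gr = 5gr = 30.51
v_bot = √(5gr) = 5.524 m/s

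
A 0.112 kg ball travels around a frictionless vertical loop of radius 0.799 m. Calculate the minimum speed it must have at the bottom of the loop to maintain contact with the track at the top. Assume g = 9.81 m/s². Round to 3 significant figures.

v = 6.26 m/s

At the top: mg = mv_top²/r ⇒ v_top² = gr = 7.838 m²/s²
Energy from bottom to top (height 2r): ½mv_bot² = ½mv_top² + mg(2r)
v_bot² = gr + 4gr = 5gr = 39.19
v_bot = √(5gr) = 6.260 m/s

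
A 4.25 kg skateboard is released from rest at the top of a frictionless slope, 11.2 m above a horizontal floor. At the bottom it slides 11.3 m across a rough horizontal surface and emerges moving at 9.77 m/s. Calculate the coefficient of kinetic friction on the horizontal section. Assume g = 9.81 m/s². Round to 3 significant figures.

Energy at the top = energy at the end + work done against friction:
mgh = ½mv² + μ_k m g d
mgh = 466.96 J; ½mv² = 202.84 J
W_f = 466.96 − 202.84 = 264.1 J
μ_k = W_f/(mg·d) = 264.1/(41.69 × 11.3) = 0.5606

μ_k = 0.561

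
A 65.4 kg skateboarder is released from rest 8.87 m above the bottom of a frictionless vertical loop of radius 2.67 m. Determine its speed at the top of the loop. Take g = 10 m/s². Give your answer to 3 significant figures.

Energy conservation: mgh = ½mv_top² + mg(2r)
v_top² = 2g(h − 2r) = 2(10)(8.87 − 5.340) = 70.60
v_top = 8.402 m/s

v = 8.40 m/s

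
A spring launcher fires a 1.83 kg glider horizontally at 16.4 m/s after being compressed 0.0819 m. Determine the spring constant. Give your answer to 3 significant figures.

k = 73400 N/m

½kx² = ½mv²
k = mv²/x² = (1.83)(16.4)²/(0.0819)² = 73379 N/m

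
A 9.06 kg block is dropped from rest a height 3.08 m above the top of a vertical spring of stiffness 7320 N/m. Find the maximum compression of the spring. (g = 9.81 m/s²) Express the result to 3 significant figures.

Let x be the compression. The total drop is H + x, and the block is instantaneously at rest at max compression, so energy conservation gives:
mg(H + x) = ½kx²
½(7320)x² − (9.06)(9.81)x − (9.06)(9.81)(3.08) = 0
3660x² − 88.88x − 273.7 = 0
x = [88.88 + √(7899 + 4.0076e+06)]/(2 × 3660) = 0.2859 m

x = 0.286 m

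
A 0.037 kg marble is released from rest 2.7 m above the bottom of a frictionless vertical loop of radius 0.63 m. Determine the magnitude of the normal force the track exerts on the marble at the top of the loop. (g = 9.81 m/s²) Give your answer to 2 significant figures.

Energy from release to top (height 2r): mgh = ½mv_top² + mg(2r)
v_top² = 2g(h − 2r) = 2(9.81)(2.7 − 1.260) = 28.253 m²/s²
At the top, both N and weight point toward the centre: N + mg = mv_top²/r
N = m(v_top²/r − g) = 0.037(28.253/0.63 − 9.81) = 1.296 N

N = 1.3 N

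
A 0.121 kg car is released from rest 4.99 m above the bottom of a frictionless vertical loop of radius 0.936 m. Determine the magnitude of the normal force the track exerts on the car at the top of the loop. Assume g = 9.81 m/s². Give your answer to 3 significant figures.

N = 6.72 N

Energy from release to top (height 2r): mgh = ½mv_top² + mg(2r)
v_top² = 2g(h − 2r) = 2(9.81)(4.99 − 1.872) = 61.175 m²/s²
At the top, both N and weight point toward the centre: N + mg = mv_top²/r
N = m(v_top²/r − g) = 0.121(61.175/0.936 − 9.81) = 6.721 N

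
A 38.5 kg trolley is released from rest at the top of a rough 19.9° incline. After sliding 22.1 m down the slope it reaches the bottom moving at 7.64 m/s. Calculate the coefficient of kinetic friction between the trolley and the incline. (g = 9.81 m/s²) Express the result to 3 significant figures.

Energy balance down the incline: mg L sinθ − ½mv² = μ_k (mg cosθ) L
mgL sinθ = 2841.1 J; ½mv² = 1123.6 J
W_f = 2841.1 − 1123.6 = 1717 J
μ_k = W_f/(mg cosθ · L) = 1717/(355.1 × 22.1) = 0.2188

μ_k = 0.219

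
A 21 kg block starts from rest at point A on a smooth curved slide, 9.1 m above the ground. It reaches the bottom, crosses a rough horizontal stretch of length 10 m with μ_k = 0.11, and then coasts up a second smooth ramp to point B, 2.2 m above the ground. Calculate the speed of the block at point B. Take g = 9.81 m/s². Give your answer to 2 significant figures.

v = 11 m/s

Energy at A: mgh₁ = (21)(9.81)(9.1) = 1874.7 J
Friction loss: W_f = μ_k mg d = 226.6 J
At B: ½mv² + mgh₂ = mgh₁ − W_f
½mv² = 1874.7 − 226.6 − 453.22 = 1194.9 J
v = √(2 × 1194.9/21) = 10.67 m/s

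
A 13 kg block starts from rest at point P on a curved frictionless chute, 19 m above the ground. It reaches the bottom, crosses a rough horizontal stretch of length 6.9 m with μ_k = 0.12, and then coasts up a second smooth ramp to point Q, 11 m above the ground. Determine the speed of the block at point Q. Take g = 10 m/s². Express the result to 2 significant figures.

Energy at P: mgh₁ = (13)(10)(19) = 2470.0 J
Friction loss: W_f = μ_k mg d = 107.6 J
At Q: ½mv² + mgh₂ = mgh₁ − W_f
½mv² = 2470.0 − 107.6 − 1430.0 = 932.36 J
v = √(2 × 932.36/13) = 11.98 m/s

v = 12 m/s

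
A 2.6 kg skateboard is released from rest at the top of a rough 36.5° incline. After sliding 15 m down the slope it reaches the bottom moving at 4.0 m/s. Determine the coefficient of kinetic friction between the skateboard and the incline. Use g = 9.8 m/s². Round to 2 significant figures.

Energy balance down the incline: mg L sinθ − ½mv² = μ_k (mg cosθ) L
mgL sinθ = 227.34 J; ½mv² = 20.800 J
W_f = 227.34 − 20.800 = 206.5 J
μ_k = W_f/(mg cosθ · L) = 206.5/(20.48 × 15) = 0.6723

μ_k = 0.67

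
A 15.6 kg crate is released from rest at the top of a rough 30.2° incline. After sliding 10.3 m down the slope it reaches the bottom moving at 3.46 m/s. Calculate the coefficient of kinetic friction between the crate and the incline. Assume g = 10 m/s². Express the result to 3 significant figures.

The energy dissipated by friction is the PE lost minus the KE gained:
mgL sinθ = 808.25 J; ½mv² = 93.378 J
W_f = 808.25 − 93.378 = 714.9 J
μ_k = W_f/(mg cosθ · L) = 714.9/(134.8 × 10.3) = 0.5148

μ_k = 0.515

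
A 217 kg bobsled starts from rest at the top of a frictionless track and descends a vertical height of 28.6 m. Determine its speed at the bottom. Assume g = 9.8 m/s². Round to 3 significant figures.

By conservation of mechanical energy, mgh = ½mv²
The mass cancels from both sides.
v = √(2gh) = √(2 × 9.8 × 28.6) = √560.56 = 23.68 m/s

v = 23.7 m/s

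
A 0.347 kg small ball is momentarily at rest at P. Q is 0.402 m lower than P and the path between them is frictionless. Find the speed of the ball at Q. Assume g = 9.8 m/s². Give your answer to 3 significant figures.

By conservation of mechanical energy, mgh = ½mv²
The mass cancels from both sides.
v = √(2gh) = √(2 × 9.8 × 0.402) = √7.8792 = 2.807 m/s

v = 2.81 m/s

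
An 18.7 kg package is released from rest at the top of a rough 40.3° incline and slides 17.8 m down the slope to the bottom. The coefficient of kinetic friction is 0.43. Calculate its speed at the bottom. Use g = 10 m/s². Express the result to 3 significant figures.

Taking the bottom as reference, mgh = ½mv² + μ_k N L with h = L sinθ, N = mg cosθ:
mgh = mgL sinθ = (18.7)(10)(17.8)sin40.3° = 2152.9 J
W_f = μ_k mg cosθ · L = (0.43)(18.7)(10)cos40.3°·17.8 = 1092 J
½mv² = 2152.9 − 1092 = 1061.3 J
v = √(2 × 1061.3/18.7) = 10.65 m/s

v = 10.7 m/s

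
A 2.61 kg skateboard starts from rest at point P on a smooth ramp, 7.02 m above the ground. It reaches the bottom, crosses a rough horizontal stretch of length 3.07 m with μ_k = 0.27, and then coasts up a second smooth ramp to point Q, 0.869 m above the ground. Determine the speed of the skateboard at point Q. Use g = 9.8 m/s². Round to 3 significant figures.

Energy at P: mgh₁ = (2.61)(9.8)(7.02) = 179.56 J
Friction loss: W_f = μ_k mg d = 21.20 J
At Q: ½mv² + mgh₂ = mgh₁ − W_f
½mv² = 179.56 − 21.20 − 22.227 = 136.13 J
v = √(2 × 136.13/2.61) = 10.21 m/s

v = 10.2 m/s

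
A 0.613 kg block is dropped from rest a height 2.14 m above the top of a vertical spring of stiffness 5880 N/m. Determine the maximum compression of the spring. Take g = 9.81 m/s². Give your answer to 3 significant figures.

x = 0.0672 m

Measuring PE from the top of the relaxed spring, at max compression the block has dropped H + x with zero KE, so:
mg(H + x) = ½kx²
½(5880)x² − (0.613)(9.81)x − (0.613)(9.81)(2.14) = 0
2940x² − 6.014x − 12.87 = 0
x = [6.014 + √(36.16 + 151339)]/(2 × 2940) = 0.06719 m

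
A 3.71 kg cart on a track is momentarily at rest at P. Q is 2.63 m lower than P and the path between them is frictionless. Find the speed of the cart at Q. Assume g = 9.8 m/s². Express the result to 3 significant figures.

v = 7.18 m/s

By conservation of mechanical energy, mgh = ½mv²
v = √(2gh) = √(2 × 9.8 × 2.63) = √51.548 = 7.180 m/s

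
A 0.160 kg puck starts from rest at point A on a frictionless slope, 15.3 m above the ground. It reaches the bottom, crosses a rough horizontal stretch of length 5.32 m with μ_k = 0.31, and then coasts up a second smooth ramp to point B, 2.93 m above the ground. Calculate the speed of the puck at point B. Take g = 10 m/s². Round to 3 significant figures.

Energy at A: mgh₁ = (0.160)(10)(15.3) = 24.480 J
Friction loss: W_f = μ_k mg d = 2.639 J
At B: ½mv² + mgh₂ = mgh₁ − W_f
½mv² = 24.480 − 2.639 − 4.6880 = 17.153 J
v = √(2 × 17.153/0.160) = 14.64 m/s

v = 14.6 m/s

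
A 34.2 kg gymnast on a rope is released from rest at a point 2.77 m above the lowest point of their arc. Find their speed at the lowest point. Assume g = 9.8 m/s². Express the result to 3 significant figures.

v = 7.37 m/s

By conservation of mechanical energy, mgh = ½mv²
v = √(2gh) = √(2 × 9.8 × 2.77) = √54.292 = 7.368 m/s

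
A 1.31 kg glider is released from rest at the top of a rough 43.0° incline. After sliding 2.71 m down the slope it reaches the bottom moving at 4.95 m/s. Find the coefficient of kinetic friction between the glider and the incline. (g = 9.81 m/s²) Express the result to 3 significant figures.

Energy balance down the incline: mg L sinθ − ½mv² = μ_k (mg cosθ) L
mgL sinθ = 23.752 J; ½mv² = 16.049 J
W_f = 23.752 − 16.049 = 7.702 J
μ_k = W_f/(mg cosθ · L) = 7.702/(9.399 × 2.71) = 0.3024

μ_k = 0.302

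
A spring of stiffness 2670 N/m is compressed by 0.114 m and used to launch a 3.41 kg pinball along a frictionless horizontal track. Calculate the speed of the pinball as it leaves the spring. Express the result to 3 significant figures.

v = 3.19 m/s

Conservation of energy: ½kx² = ½mv²
v = x√(k/m) = 0.114 × √(2670/3.41) = 3.190 m/s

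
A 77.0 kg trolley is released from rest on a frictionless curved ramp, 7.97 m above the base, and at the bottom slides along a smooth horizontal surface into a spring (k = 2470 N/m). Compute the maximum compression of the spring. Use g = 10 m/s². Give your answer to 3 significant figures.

x = 2.23 m

Energy conservation (no friction) from release to max compression: mgh = ½kx²
x = √(2mgh/k) = √(2 × 77.0 × 10 × 7.97 / 2470) = 2.229 m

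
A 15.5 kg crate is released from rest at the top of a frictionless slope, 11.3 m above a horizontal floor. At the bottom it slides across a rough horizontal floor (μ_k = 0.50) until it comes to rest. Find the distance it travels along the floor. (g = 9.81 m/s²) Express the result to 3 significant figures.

d = 22.6 m

Applying the work–energy principle:
At rest all PE has been dissipated by friction: mgh = μ_k m g d
d = h/μ_k = 11.3/0.50 = 22.60 m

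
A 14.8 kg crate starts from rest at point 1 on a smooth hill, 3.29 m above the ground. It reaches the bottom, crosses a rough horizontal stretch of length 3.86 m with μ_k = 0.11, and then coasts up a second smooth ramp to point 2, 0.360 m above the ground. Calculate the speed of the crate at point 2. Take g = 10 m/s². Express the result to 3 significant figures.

Energy at 1: mgh₁ = (14.8)(10)(3.29) = 486.92 J
Friction loss: W_f = μ_k mg d = 62.84 J
At 2: ½mv² + mgh₂ = mgh₁ − W_f
½mv² = 486.92 − 62.84 − 53.280 = 370.80 J
v = √(2 × 370.80/14.8) = 7.079 m/s

v = 7.08 m/s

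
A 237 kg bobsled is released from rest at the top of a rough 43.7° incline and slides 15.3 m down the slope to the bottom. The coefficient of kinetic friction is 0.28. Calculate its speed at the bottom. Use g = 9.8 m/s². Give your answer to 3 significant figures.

Energy: mgh = ½mv² + W_f, with h = L sinθ and W_f = μ_k (mg cosθ) L
mgh = mgL sinθ = (237)(9.8)(15.3)sin43.7° = 24551 J
W_f = μ_k mg cosθ · L = (0.28)(237)(9.8)cos43.7°·15.3 = 7194 J
½mv² = 24551 − 7194 = 17358 J
v = √(2 × 17358/237) = 12.10 m/s

v = 12.1 m/s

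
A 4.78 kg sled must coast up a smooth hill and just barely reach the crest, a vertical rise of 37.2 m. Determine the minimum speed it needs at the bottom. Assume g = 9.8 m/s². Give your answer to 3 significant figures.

v = 27.0 m/s

At the top it is momentarily at rest, so all KE converts to PE: ½mv² = mgh
v = √(2gh) = √(2 × 9.8 × 37.2) = 27.00 m/s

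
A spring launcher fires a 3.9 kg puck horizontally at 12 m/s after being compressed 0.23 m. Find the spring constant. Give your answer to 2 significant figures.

k = 11000 N/m

Energy stored in the spring equals the launch KE: ½kx² = ½mv²
k = mv²/x² = (3.9)(12)²/(0.23)² = 10616 N/m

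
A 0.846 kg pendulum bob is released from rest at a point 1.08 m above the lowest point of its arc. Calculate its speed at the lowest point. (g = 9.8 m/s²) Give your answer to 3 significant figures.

Equating total energy at the two states: mgh = ½mv²
v = √(2gh) = √(2 × 9.8 × 1.08) = √21.168 = 4.601 m/s

v = 4.60 m/s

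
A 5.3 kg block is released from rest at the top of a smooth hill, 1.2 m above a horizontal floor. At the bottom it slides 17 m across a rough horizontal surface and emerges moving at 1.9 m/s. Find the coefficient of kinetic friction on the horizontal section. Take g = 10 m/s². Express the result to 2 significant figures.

Applying the work–energy principle:
mgh = ½mv² + μ_k m g d
mgh = 63.600 J; ½mv² = 9.5665 J
W_f = 63.600 − 9.5665 = 54.03 J
μ_k = W_f/(mg·d) = 54.03/(53.00 × 17) = 0.05997

μ_k = 0.060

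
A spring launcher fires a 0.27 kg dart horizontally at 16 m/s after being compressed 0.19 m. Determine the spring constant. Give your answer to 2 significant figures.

k = 1900 N/m

½kx² = ½mv²
k = mv²/x² = (0.27)(16)²/(0.19)² = 1915 N/m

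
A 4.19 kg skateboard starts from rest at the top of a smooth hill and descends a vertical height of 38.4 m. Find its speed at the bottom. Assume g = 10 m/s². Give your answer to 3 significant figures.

By conservation of mechanical energy, mgh = ½mv²
v = √(2gh) = √(2 × 10 × 38.4) = √768.00 = 27.71 m/s

v = 27.7 m/s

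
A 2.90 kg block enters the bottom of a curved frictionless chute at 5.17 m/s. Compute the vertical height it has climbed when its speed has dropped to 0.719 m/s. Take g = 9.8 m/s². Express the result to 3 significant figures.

h = 1.34 m

Energy balance between the two points: ½mv₁² = ½mv₂² + mgh
h = (v₁² − v₂²)/(2g) = (5.17² − 0.719²)/(2 × 9.8) = 1.337 m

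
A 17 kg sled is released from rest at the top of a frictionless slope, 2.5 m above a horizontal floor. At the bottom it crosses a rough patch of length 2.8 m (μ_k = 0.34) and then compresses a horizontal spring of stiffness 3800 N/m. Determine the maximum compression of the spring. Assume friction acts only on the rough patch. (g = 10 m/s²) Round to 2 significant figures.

Initial energy: E₁ = mgh = (17)(10)(2.5) = 425.00 J
Friction removes W_f = μ_k mg d = (0.34)(17)(10)(2.8) = 161.8 J
Energy reaching the spring: E = 425.00 − 161.8 = 263.16 J
At max compression ½kx² = E ⇒ x = √(2E/k) = √(2 × 263.16/3800) = 0.3722 m

x = 0.37 m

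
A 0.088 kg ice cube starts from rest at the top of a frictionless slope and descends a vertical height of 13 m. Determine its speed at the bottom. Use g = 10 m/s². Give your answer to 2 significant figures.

v = 16 m/s

Energy conservation between the two points: mgh = ½mv²
v = √(2gh) = √(2 × 10 × 13) = √260.00 = 16.12 m/s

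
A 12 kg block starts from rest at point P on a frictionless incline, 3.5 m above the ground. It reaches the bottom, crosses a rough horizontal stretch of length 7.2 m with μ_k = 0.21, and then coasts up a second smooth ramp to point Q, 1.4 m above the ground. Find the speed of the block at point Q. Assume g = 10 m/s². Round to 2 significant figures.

Energy at P: mgh₁ = (12)(10)(3.5) = 420.00 J
Friction loss: W_f = μ_k mg d = 181.4 J
At Q: ½mv² + mgh₂ = mgh₁ − W_f
½mv² = 420.00 − 181.4 − 168.00 = 70.560 J
v = √(2 × 70.560/12) = 3.429 m/s

v = 3.4 m/s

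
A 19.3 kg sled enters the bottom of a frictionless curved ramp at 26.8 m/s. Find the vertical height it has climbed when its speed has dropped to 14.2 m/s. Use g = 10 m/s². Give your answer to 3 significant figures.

h = 25.8 m

Conservation of energy: ½mv₁² = ½mv₂² + mgh
h = (v₁² − v₂²)/(2g) = (26.8² − 14.2²)/(2 × 10) = 25.83 m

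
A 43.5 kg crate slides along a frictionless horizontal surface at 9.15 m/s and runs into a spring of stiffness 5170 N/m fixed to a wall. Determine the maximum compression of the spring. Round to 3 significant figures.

x = 0.839 m

At max compression the crate is momentarily at rest: ½mv² = ½kx²
x = v√(m/k) = 9.15 × √(43.5/5170) = 0.8393 m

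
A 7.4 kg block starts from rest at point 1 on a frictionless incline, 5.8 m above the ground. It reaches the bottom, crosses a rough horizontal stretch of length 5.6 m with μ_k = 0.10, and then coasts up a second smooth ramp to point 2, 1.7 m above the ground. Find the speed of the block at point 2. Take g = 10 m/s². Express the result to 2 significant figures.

v = 8.4 m/s

Energy at 1: mgh₁ = (7.4)(10)(5.8) = 429.20 J
Friction loss: W_f = μ_k mg d = 41.44 J
At 2: ½mv² + mgh₂ = mgh₁ − W_f
½mv² = 429.20 − 41.44 − 125.80 = 261.96 J
v = √(2 × 261.96/7.4) = 8.414 m/s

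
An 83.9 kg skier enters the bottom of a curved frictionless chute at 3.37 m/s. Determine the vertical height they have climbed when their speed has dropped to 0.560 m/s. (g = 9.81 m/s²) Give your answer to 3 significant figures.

h = 0.563 m

Energy balance between the two points: ½mv₁² = ½mv₂² + mgh
h = (v₁² − v₂²)/(2g) = (3.37² − 0.560²)/(2 × 9.81) = 0.5629 m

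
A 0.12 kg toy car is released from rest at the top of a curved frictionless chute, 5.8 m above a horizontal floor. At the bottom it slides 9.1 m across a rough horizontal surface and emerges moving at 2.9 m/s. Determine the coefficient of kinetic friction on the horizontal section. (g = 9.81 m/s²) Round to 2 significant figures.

μ_k = 0.59

Energy bookkeeping (friction removes W_f = μ_k N d):
mgh = ½mv² + μ_k m g d
mgh = 6.8278 J; ½mv² = 0.50460 J
W_f = 6.8278 − 0.50460 = 6.323 J
μ_k = W_f/(mg·d) = 6.323/(1.177 × 9.1) = 0.5903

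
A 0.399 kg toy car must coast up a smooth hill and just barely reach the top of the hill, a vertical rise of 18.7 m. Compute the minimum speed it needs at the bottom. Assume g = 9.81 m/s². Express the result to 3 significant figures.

At the top it is momentarily at rest, so all KE converts to PE: ½mv² = mgh
v = √(2gh) = √(2 × 9.81 × 18.7) = 19.15 m/s

v = 19.2 m/s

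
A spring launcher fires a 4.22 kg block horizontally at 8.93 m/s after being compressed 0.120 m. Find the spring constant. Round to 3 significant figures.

k = 23400 N/m

½kx² = ½mv²
k = mv²/x² = (4.22)(8.93)²/(0.120)² = 23370 N/m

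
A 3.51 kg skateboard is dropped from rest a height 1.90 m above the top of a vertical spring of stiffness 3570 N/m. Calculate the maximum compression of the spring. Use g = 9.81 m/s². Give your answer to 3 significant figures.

x = 0.201 m

Let x be the compression. The total drop is H + x, and the skateboard is instantaneously at rest at max compression, so energy conservation gives:
mg(H + x) = ½kx²
½(3570)x² − (3.51)(9.81)x − (3.51)(9.81)(1.90) = 0
1785x² − 34.43x − 65.42 = 0
x = [34.43 + √(1186 + 467119)]/(2 × 1785) = 0.2013 m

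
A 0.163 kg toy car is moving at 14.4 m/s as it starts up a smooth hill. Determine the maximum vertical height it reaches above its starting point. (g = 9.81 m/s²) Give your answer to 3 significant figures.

h = 10.6 m

Setting KE at the bottom equal to PE gained: ½mv² = mgh
h = v²/(2g) = 14.4²/(2 × 9.81) = 10.57 m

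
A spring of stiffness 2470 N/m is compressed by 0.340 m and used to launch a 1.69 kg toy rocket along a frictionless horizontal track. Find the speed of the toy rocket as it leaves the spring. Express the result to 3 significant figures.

v = 13.0 m/s

Spring PE converts entirely to kinetic energy: ½kx² = ½mv²
v = x√(k/m) = 0.340 × √(2470/1.69) = 13.00 m/s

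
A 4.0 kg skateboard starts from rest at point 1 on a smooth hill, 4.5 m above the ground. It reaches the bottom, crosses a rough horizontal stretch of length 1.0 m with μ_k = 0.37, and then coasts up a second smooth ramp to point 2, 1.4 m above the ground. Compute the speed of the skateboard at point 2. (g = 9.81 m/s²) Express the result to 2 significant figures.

v = 7.3 m/s

Energy at 1: mgh₁ = (4.0)(9.81)(4.5) = 176.58 J
Friction loss: W_f = μ_k mg d = 14.52 J
At 2: ½mv² + mgh₂ = mgh₁ − W_f
½mv² = 176.58 − 14.52 − 54.936 = 107.13 J
v = √(2 × 107.13/4.0) = 7.319 m/s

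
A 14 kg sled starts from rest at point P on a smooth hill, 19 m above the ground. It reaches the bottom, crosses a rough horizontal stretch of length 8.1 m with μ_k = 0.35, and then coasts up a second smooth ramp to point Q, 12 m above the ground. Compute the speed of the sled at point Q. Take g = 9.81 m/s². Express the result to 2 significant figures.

v = 9.0 m/s

Energy at P: mgh₁ = (14)(9.81)(19) = 2609.5 J
Friction loss: W_f = μ_k mg d = 389.4 J
At Q: ½mv² + mgh₂ = mgh₁ − W_f
½mv² = 2609.5 − 389.4 − 1648.1 = 572.02 J
v = √(2 × 572.02/14) = 9.040 m/s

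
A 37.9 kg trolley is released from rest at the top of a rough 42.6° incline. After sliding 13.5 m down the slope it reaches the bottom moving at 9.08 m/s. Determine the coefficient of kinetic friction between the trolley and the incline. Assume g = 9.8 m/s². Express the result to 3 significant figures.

μ_k = 0.496

Energy balance down the incline: mg L sinθ − ½mv² = μ_k (mg cosθ) L
mgL sinθ = 3394.0 J; ½mv² = 1562.4 J
W_f = 3394.0 − 1562.4 = 1832 J
μ_k = W_f/(mg cosθ · L) = 1832/(273.4 × 13.5) = 0.4962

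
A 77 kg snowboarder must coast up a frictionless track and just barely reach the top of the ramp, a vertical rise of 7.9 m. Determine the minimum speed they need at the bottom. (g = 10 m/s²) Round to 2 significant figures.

At the top they are momentarily at rest, so all KE converts to PE: ½mv² = mgh
v = √(2gh) = √(2 × 10 × 7.9) = 12.57 m/s

v = 13 m/s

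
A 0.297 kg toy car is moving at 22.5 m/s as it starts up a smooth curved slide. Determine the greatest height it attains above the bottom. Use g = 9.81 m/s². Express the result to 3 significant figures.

h = 25.8 m

By energy conservation, ½mv² = mgh
h = v²/(2g) = 22.5²/(2 × 9.81) = 25.80 m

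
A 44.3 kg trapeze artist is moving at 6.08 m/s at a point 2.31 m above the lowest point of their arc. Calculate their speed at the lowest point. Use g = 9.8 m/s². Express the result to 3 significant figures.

v = 9.07 m/s

Energy conservation between the two points: ½mv₀² + mgh = ½mv²
The mass cancels from both sides.
v² = v₀² + 2gh = (6.08)² + 2(9.8)(2.31) = 82.242
v = √82.242 = 9.069 m/s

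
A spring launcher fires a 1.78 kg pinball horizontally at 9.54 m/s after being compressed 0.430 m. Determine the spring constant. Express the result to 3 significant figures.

Spring PE at full compression equals KE at release: ½kx² = ½mv²
k = mv²/x² = (1.78)(9.54)²/(0.430)² = 876.2 N/m

k = 876 N/m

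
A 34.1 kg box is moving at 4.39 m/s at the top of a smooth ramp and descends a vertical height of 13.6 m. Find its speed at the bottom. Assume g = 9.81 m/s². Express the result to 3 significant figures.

v = 16.9 m/s

By conservation of mechanical energy, ½mv₀² + mgh = ½mv²
The mass cancels from both sides.
v² = v₀² + 2gh = (4.39)² + 2(9.81)(13.6) = 286.10
v = √286.10 = 16.91 m/s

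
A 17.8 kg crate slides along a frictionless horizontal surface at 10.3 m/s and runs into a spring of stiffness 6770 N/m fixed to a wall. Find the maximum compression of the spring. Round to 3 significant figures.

x = 0.528 m

At max compression the crate is momentarily at rest: ½mv² = ½kx²
x = v√(m/k) = 10.3 × √(17.8/6770) = 0.5281 m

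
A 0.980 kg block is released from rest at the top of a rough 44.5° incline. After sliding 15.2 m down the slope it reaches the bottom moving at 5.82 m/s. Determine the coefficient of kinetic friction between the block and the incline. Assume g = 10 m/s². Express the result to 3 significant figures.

μ_k = 0.826

mgh = ½mv² + μ_k (mg cosθ) L, with h = L sinθ
mgL sinθ = 104.41 J; ½mv² = 16.597 J
W_f = 104.41 − 16.597 = 87.81 J
μ_k = W_f/(mg cosθ · L) = 87.81/(6.990 × 15.2) = 0.8265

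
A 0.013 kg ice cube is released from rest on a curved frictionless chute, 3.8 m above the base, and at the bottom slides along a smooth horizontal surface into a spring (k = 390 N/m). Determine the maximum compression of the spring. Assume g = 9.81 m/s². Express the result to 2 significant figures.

x = 0.050 m

Gravitational PE at the top equals spring PE at max compression: mgh = ½kx²
x = √(2mgh/k) = √(2 × 0.013 × 9.81 × 3.8 / 390) = 0.04985 m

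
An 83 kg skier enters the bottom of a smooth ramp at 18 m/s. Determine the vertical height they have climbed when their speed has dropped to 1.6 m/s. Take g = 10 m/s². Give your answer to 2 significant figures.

Conservation of energy: ½mv₁² = ½mv₂² + mgh
h = (v₁² − v₂²)/(2g) = (18² − 1.6²)/(2 × 10) = 16.07 m

h = 16 m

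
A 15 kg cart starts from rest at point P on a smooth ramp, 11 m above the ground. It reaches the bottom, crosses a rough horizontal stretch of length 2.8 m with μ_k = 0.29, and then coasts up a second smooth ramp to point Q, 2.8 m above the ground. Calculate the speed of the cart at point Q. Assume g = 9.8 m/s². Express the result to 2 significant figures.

v = 12 m/s

Energy at P: mgh₁ = (15)(9.8)(11) = 1617.0 J
Friction loss: W_f = μ_k mg d = 119.4 J
At Q: ½mv² + mgh₂ = mgh₁ − W_f
½mv² = 1617.0 − 119.4 − 411.60 = 1086.0 J
v = √(2 × 1086.0/15) = 12.03 m/s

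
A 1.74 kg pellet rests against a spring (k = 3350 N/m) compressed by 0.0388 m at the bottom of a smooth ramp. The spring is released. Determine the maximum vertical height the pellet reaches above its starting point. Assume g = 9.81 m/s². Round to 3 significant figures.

h = 0.148 m

At maximum height the pellet is at rest, so ½kx² = mgh
h = kx²/(2mg) = (3350)(0.0388)²/(2 × 1.74 × 9.81) = 0.1477 m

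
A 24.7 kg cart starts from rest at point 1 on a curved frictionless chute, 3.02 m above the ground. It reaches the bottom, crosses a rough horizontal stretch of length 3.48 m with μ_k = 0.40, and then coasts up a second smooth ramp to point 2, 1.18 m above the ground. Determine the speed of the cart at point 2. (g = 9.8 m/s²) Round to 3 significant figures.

v = 2.96 m/s

Energy at 1: mgh₁ = (24.7)(9.8)(3.02) = 731.02 J
Friction loss: W_f = μ_k mg d = 336.9 J
At 2: ½mv² + mgh₂ = mgh₁ − W_f
½mv² = 731.02 − 336.9 − 285.63 = 108.44 J
v = √(2 × 108.44/24.7) = 2.963 m/s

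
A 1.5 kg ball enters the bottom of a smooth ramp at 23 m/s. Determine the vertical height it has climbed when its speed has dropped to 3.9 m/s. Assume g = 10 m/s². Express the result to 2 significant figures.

h = 26 m

Conservation of energy: ½mv₁² = ½mv₂² + mgh
h = (v₁² − v₂²)/(2g) = (23² − 3.9²)/(2 × 10) = 25.69 m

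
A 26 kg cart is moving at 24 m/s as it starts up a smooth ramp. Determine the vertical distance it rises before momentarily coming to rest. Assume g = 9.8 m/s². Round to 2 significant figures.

By energy conservation, ½mv² = mgh
h = v²/(2g) = 24²/(2 × 9.8) = 29.39 m

h = 29 m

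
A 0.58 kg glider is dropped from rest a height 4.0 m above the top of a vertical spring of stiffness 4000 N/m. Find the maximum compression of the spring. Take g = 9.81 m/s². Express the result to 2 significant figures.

Take the reference level at the top of the uncompressed spring. At max compression the glider has fallen H + x and is momentarily at rest:
mg(H + x) = ½kx²
½(4000)x² − (0.58)(9.81)x − (0.58)(9.81)(4.0) = 0
2000x² − 5.690x − 22.76 = 0
x = [5.690 + √(32.37 + 182074)]/(2 × 2000) = 0.1081 m

x = 0.11 m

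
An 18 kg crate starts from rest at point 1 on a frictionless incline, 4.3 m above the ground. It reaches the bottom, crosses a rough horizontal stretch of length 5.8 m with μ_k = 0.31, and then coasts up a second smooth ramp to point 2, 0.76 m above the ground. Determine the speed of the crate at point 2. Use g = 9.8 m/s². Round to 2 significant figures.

v = 5.8 m/s

Energy at 1: mgh₁ = (18)(9.8)(4.3) = 758.52 J
Friction loss: W_f = μ_k mg d = 317.2 J
At 2: ½mv² + mgh₂ = mgh₁ − W_f
½mv² = 758.52 − 317.2 − 134.06 = 307.29 J
v = √(2 × 307.29/18) = 5.843 m/s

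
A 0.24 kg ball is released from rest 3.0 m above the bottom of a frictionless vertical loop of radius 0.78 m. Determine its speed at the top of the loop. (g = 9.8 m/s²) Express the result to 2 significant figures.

Energy conservation: mgh = ½mv_top² + mg(2r)
v_top² = 2g(h − 2r) = 2(9.8)(3.0 − 1.560) = 28.22
v_top = 5.313 m/s

v = 5.3 m/s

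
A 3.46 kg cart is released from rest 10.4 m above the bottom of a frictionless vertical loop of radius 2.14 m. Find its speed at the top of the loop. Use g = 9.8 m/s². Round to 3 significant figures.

Energy conservation: mgh = ½mv_top² + mg(2r)
v_top² = 2g(h − 2r) = 2(9.8)(10.4 − 4.280) = 120.0
v_top = 10.95 m/s

v = 11.0 m/s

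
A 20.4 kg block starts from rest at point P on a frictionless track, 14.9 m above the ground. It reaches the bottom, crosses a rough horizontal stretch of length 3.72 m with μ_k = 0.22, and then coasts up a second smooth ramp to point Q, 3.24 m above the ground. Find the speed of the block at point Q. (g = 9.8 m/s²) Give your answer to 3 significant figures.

v = 14.6 m/s

Energy at P: mgh₁ = (20.4)(9.8)(14.9) = 2978.8 J
Friction loss: W_f = μ_k mg d = 163.6 J
At Q: ½mv² + mgh₂ = mgh₁ − W_f
½mv² = 2978.8 − 163.6 − 647.74 = 2167.5 J
v = √(2 × 2167.5/20.4) = 14.58 m/s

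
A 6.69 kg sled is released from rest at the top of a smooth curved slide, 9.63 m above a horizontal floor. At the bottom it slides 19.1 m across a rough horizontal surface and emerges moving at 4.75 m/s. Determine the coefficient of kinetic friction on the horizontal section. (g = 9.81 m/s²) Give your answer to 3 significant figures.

Energy at the top = energy at the end + work done against friction:
mgh = ½mv² + μ_k m g d
mgh = 632.01 J; ½mv² = 75.472 J
W_f = 632.01 − 75.472 = 556.5 J
μ_k = W_f/(mg·d) = 556.5/(65.63 × 19.1) = 0.4440

μ_k = 0.444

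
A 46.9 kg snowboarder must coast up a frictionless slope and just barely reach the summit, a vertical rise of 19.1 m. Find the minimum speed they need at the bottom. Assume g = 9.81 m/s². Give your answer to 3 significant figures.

v = 19.4 m/s

At the top they are momentarily at rest, so all KE converts to PE: ½mv² = mgh
v = √(2gh) = √(2 × 9.81 × 19.1) = 19.36 m/s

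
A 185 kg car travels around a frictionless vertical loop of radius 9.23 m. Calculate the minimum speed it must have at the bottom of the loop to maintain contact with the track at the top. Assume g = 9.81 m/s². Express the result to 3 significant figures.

v = 21.3 m/s

At the top: mg = mv_top²/r ⇒ v_top² = gr = 90.55 m²/s²
Energy from bottom to top (height 2r): ½mv_bot² = ½mv_top² + mg(2r)
v_bot² = gr + 4gr = 5gr = 452.7
v_bot = √(5gr) = 21.28 m/s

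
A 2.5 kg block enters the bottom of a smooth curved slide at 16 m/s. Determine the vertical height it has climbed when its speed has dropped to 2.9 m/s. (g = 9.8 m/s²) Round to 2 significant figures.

Conservation of energy: ½mv₁² = ½mv₂² + mgh
h = (v₁² − v₂²)/(2g) = (16² − 2.9²)/(2 × 9.8) = 12.63 m

h = 13 m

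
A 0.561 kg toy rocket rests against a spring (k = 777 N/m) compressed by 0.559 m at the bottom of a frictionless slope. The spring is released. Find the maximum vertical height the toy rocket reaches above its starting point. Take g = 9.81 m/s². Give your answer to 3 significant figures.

h = 22.1 m

All spring PE becomes gravitational PE at the highest point: ½kx² = mgh
h = kx²/(2mg) = (777)(0.559)²/(2 × 0.561 × 9.81) = 22.06 m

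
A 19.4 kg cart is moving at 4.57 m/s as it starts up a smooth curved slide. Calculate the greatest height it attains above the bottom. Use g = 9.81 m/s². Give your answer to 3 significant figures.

By energy conservation, ½mv² = mgh
h = v²/(2g) = 4.57²/(2 × 9.81) = 1.064 m

h = 1.06 m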